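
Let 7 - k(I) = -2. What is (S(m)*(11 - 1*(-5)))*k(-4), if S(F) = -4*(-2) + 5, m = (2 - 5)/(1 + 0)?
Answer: 1872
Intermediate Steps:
k(I) = 9 (k(I) = 7 - 1*(-2) = 7 + 2 = 9)
m = -3 (m = -3/1 = -3*1 = -3)
S(F) = 13 (S(F) = 8 + 5 = 13)
(S(m)*(11 - 1*(-5)))*k(-4) = (13*(11 - 1*(-5)))*9 = (13*(11 + 5))*9 = (13*16)*9 = 208*9 = 1872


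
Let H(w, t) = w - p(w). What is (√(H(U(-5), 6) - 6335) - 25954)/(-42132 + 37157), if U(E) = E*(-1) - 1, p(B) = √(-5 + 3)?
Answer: 25954/4975 - √(-6331 - I*√2)/4975 ≈ 5.2169 + 0.015993*I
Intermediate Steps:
p(B) = I*√2 (p(B) = √(-2) = I*√2)
U(E) = -1 - E (U(E) = -E - 1 = -1 - E)
H(w, t) = w - I*√2
(√(H(U(-5), 6) - 6335) - 25954)/(-42132 + 37157) = (√(((-1 - 1*(-5)) - I*√2) - 6335) - 25954)/(-42132 + 37157) = (√(((-1 + 5) - I*√2) - 6335) - 25954)/(-4975) = (√((4 - I*√2) - 6335) - 25954)*(-1/4975) = (√(-6331 - I*√2) - 25954)*(-1/4975) = (-25954 + √(-6331 - I*√2))*(-1/4975) = 25954/4975 - √(-6331 - I*√2)/4975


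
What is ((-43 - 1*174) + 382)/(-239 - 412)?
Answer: -55/217 ≈ -0.25346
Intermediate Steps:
((-43 - 1*174) + 382)/(-239 - 412) = ((-43 - 174) + 382)/(-651) = (-217 + 382)*(-1/651) = 165*(-1/651) = -55/217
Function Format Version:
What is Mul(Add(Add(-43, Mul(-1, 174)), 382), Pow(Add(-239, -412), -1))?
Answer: Rational(-55, 217) ≈ -0.25346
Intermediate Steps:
Mul(Add(Add(-43, Mul(-1, 174)), 382), Pow(Add(-239, -412), -1)) = Mul(Add(Add(-43, -174), 382), Pow(-651, -1)) = Mul(Add(-217, 382), Rational(-1, 651)) = Mul(165, Rational(-1, 651)) = Rational(-55, 217)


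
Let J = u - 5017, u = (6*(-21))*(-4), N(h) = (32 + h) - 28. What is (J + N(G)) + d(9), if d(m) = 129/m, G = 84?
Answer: -13232/3 ≈ -4410.7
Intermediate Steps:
N(h) = 4 + h
u = 504 (u = -126*(-4) = 504)
J = -4513 (J = 504 - 5017 = -4513)
(J + N(G)) + d(9) = (-4513 + (4 + 84)) + 129/9 = (-4513 + 88) + 129*(⅑) = -4425 + 43/3 = -13232/3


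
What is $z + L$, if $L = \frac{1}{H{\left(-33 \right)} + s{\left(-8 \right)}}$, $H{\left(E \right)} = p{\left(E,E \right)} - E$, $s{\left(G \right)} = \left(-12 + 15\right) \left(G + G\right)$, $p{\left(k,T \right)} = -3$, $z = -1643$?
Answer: $- \frac{29575}{18} \approx -1643.1$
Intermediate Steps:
$s{\left(G \right)} = 6 G$ ($s{\left(G \right)} = 3 \cdot 2 G = 6 G$)
$H{\left(E \right)} = -3 - E$
$L = - \frac{1}{18}$ ($L = \frac{1}{\left(-3 - -33\right) + 6 \left(-8\right)} = \frac{1}{\left(-3 + 33\right) - 48} = \frac{1}{30 - 48} = \frac{1}{-18} = - \frac{1}{18} \approx -0.055556$)
$z + L = -1643 - \frac{1}{18} = - \frac{29575}{18}$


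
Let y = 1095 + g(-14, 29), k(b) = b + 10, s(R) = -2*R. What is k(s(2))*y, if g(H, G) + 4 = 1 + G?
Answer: 6726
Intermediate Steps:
k(b) = 10 + b
g(H, G) = -3 + G (g(H, G) = -4 + (1 + G) = -3 + G)
y = 1121 (y = 1095 + (-3 + 29) = 1095 + 26 = 1121)
k(s(2))*y = (10 - 2*2)*1121 = (10 - 4)*1121 = 6*1121 = 6726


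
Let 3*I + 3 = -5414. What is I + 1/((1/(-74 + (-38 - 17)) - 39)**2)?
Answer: -137163937085/75963072 ≈ -1805.7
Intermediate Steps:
I = -5417/3 (I = -1 + (1/3)*(-5414) = -1 - 5414/3 = -5417/3 ≈ -1805.7)
I + 1/((1/(-74 + (-38 - 17)) - 39)**2) = -5417/3 + 1/((1/(-74 + (-38 - 17)) - 39)**2) = -5417/3 + 1/((1/(-74 - 55) - 39)**2) = -5417/3 + 1/((1/(-129) - 39)**2) = -5417/3 + 1/((-1/129 - 39)**2) = -5417/3 + 1/((-5032/129)**2) = -5417/3 + 1/(25321024/16641) = -5417/3 + 16641/25321024 = -137163937085/75963072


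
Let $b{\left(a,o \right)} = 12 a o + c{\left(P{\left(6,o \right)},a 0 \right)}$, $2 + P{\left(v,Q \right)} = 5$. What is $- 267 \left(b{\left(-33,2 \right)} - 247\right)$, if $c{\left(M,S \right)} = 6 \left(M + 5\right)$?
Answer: $264597$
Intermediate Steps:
$P{\left(v,Q \right)} = 3$ ($P{\left(v,Q \right)} = -2 + 5 = 3$)
$c{\left(M,S \right)} = 30 + 6 M$ ($c{\left(M,S \right)} = 6 \left(5 + M\right) = 30 + 6 M$)
$b{\left(a,o \right)} = 48 + 12 a o$ ($b{\left(a,o \right)} = 12 a o + \left(30 + 6 \cdot 3\right) = 12 a o + \left(30 + 18\right) = 12 a o + 48 = 48 + 12 a o$)
$- 267 \left(b{\left(-33,2 \right)} - 247\right) = - 267 \left(\left(48 + 12 \left(-33\right) 2\right) - 247\right) = - 267 \left(\left(48 - 792\right) - 247\right) = - 267 \left(-744 - 247\right) = \left(-267\right) \left(-991\right) = 264597$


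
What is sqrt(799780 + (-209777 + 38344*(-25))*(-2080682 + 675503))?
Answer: sqrt(1641779624263) ≈ 1.2813e+6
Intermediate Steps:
sqrt(799780 + (-209777 + 38344*(-25))*(-2080682 + 675503)) = sqrt(799780 + (-209777 - 958600)*(-1405179)) = sqrt(799780 - 1168377*(-1405179)) = sqrt(799780 + 1641778824483) = sqrt(1641779624263)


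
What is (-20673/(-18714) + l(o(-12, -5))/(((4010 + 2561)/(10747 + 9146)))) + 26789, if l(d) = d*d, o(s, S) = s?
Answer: 1115992983179/40989898 ≈ 27226.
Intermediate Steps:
l(d) = d**2
(-20673/(-18714) + l(o(-12, -5))/(((4010 + 2561)/(10747 + 9146)))) + 26789 = (-20673/(-18714) + (-12)**2/(((4010 + 2561)/(10747 + 9146)))) + 26789 = (-20673*(-1/18714) + 144/((6571/19893))) + 26789 = (6891/6238 + 144/((6571*(1/19893)))) + 26789 = (6891/6238 + 144/(6571/19893)) + 26789 = (6891/6238 + 144*(19893/6571)) + 26789 = (6891/6238 + 2864592/6571) + 26789 = 17914605657/40989898 + 26789 = 1115992983179/40989898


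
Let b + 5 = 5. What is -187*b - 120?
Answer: -120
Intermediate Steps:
b = 0 (b = -5 + 5 = 0)
-187*b - 120 = -187*0 - 120 = 0 - 120 = -120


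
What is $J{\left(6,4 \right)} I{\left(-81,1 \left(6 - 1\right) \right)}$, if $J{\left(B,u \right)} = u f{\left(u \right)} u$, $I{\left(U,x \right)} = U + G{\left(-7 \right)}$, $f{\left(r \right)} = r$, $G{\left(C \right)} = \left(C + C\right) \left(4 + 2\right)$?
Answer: $-10560$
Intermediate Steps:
$G{\left(C \right)} = 12 C$ ($G{\left(C \right)} = 2 C 6 = 12 C$)
$I{\left(U,x \right)} = -84 + U$ ($I{\left(U,x \right)} = U + 12 \left(-7\right) = U - 84 = -84 + U$)
$J{\left(B,u \right)} = u^{3}$ ($J{\left(B,u \right)} = u u u = u^{2} u = u^{3}$)
$J{\left(6,4 \right)} I{\left(-81,1 \left(6 - 1\right) \right)} = 4^{3} \left(-84 - 81\right) = 64 \left(-165\right) = -10560$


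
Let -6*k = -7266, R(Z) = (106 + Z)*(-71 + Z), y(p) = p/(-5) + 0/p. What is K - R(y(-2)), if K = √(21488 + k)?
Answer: 187796/25 + √22699 ≈ 7662.5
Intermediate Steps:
y(p) = -p/5 (y(p) = p*(-⅕) + 0 = -p/5 + 0 = -p/5)
R(Z) = (-71 + Z)*(106 + Z)
k = 1211 (k = -⅙*(-7266) = 1211)
K = √22699 (K = √(21488 + 1211) = √22699 ≈ 150.66)
K - R(y(-2)) = √22699 - (-7526 + (-⅕*(-2))² + 35*(-⅕*(-2))) = √22699 - (-7526 + (⅖)² + 35*(⅖)) = √22699 - (-7526 + 4/25 + 14) = √22699 - 1*(-187796/25) = √22699 + 187796/25 = 187796/25 + √22699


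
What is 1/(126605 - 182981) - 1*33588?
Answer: -1893557089/56376 ≈ -33588.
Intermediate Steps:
1/(126605 - 182981) - 1*33588 = 1/(-56376) - 33588 = -1/56376 - 33588 = -1893557089/56376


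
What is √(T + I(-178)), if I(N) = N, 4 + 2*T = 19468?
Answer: √9554 ≈ 97.745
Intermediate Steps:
T = 9732 (T = -2 + (½)*19468 = -2 + 9734 = 9732)
√(T + I(-178)) = √(9732 - 178) = √9554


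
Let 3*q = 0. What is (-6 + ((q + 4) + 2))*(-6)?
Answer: 0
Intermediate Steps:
q = 0 (q = (⅓)*0 = 0)
(-6 + ((q + 4) + 2))*(-6) = (-6 + ((0 + 4) + 2))*(-6) = (-6 + (4 + 2))*(-6) = (-6 + 6)*(-6) = 0*(-6) = 0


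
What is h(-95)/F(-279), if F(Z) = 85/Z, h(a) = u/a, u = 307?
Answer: 85653/8075 ≈ 10.607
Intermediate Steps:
h(a) = 307/a
h(-95)/F(-279) = (307/(-95))/((85/(-279))) = (307*(-1/95))/((85*(-1/279))) = -307/(95*(-85/279)) = -307/95*(-279/85) = 85653/8075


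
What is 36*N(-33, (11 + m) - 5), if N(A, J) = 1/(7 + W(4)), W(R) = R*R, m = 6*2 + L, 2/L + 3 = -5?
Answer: 36/23 ≈ 1.5652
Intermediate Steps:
L = -1/4 (L = 2/(-3 - 5) = 2/(-8) = 2*(-1/8) = -1/4 ≈ -0.25000)
m = 47/4 (m = 6*2 - 1/4 = 12 - 1/4 = 47/4 ≈ 11.750)
W(R) = R**2
N(A, J) = 1/23 (N(A, J) = 1/(7 + 4**2) = 1/(7 + 16) = 1/23)
36*N(-33, (11 + m) - 5) = 36*(1/23) = 36/23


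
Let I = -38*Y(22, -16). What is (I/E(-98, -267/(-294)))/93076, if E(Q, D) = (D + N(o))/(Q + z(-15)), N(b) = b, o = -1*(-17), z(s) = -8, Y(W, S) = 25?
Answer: 493430/8167419 ≈ 0.060414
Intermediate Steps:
o = 17
E(Q, D) = (17 + D)/(-8 + Q) (E(Q, D) = (D + 17)/(Q - 8) = (17 + D)/(-8 + Q))
I = -950 (I = -38*25 = -950)
(I/E(-98, -267/(-294)))/93076 = -950*(-8 - 98)/(17 - 267/(-294))/93076 = -950*(-106/(17 - 267*(-1/294)))*(1/93076) = -950*(-106/(17 + 89/98))*(1/93076) = -950/((-1/106*1755/98))*(1/93076) = -950/(-1755/10388)*(1/93076) = -950*(-10388/1755)*(1/93076) = (1973720/351)*(1/93076) = 493430/8167419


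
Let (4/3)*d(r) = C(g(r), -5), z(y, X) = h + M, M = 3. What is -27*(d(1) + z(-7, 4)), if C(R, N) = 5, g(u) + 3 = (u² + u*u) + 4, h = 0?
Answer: -729/4 ≈ -182.25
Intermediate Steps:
g(u) = 1 + 2*u² (g(u) = -3 + ((u² + u*u) + 4) = -3 + ((u² + u²) + 4) = -3 + (2*u² + 4) = -3 + (4 + 2*u²) = 1 + 2*u²)
z(y, X) = 3 (z(y, X) = 0 + 3 = 3)
d(r) = 15/4 (d(r) = (¾)*5 = 15/4)
-27*(d(1) + z(-7, 4)) = -27*(15/4 + 3) = -27*27/4 = -729/4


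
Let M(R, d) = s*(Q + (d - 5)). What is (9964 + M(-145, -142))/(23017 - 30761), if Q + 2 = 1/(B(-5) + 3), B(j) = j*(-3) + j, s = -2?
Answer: -33351/25168 ≈ -1.3251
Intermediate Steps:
B(j) = -2*j (B(j) = -3*j + j = -2*j)
Q = -25/13 (Q = -2 + 1/(-2*(-5) + 3) = -2 + 1/(10 + 3) = -2 + 1/13 = -25/13 ≈ -1.9231)
M(R, d) = 180/13 - 2*d (M(R, d) = -2*(-25/13 + (d - 5)) = -2*(-25/13 + (-5 + d)) = -2*(-90/13 + d) = 180/13 - 2*d)
(9964 + M(-145, -142))/(23017 - 30761) = (9964 + (180/13 - 2*(-142)))/(23017 - 30761) = (9964 + (180/13 + 284))/(-7744) = (9964 + 3872/13)*(-1/7744) = (133404/13)*(-1/7744) = -33351/25168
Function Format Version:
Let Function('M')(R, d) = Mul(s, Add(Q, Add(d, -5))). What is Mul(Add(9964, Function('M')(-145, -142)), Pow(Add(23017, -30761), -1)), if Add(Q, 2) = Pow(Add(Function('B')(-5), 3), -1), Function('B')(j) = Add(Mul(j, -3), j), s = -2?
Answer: Rational(-33351, 25168) ≈ -1.3251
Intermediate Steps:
Function('B')(j) = Mul(-2, j) (Function('B')(j) = Add(Mul(-3, j), j) = Mul(-2, j))
Q = Rational(-25, 13) (Q = Add(-2, Pow(Add(Mul(-2, -5), 3), -1)) = Add(-2, Pow(Add(10, 3), -1)) = Add(-2, Pow(13, -1)) = Add(-2, Rational(1, 13)) = Rational(-25, 13) ≈ -1.9231)
Function('M')(R, d) = Add(Rational(180, 13), Mul(-2, d)) (Function('M')(R, d) = Mul(-2, Add(Rational(-25, 13), Add(d, -5))) = Mul(-2, Add(Rational(-25, 13), Add(-5, d))) = Mul(-2, Add(Rational(-90, 13), d)) = Add(Rational(180, 13), Mul(-2, d)))
Mul(Add(9964, Function('M')(-145, -142)), Pow(Add(23017, -30761), -1)) = Mul(Add(9964, Add(Rational(180, 13), Mul(-2, -142))), Pow(Add(23017, -30761), -1)) = Mul(Add(9964, Add(Rational(180, 13), 284)), Pow(-7744, -1)) = Mul(Add(9964, Rational(3872, 13)), Rational(-1, 7744)) = Mul(Rational(133404, 13), Rational(-1, 7744)) = Rational(-33351, 25168)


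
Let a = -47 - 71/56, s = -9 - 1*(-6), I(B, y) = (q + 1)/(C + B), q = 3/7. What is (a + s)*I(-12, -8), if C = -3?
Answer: 957/196 ≈ 4.8827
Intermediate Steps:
q = 3/7 (q = 3*(⅐) = 3/7 ≈ 0.42857)
I(B, y) = 10/(7*(-3 + B)) (I(B, y) = (3/7 + 1)/(-3 + B) = 10/(7*(-3 + B)))
s = -3 (s = -9 + 6 = -3)
a = -2703/56 (a = -47 - 71*1/56 = -47 - 71/56 = -2703/56 ≈ -48.268)
(a + s)*I(-12, -8) = (-2703/56 - 3)*(10/(7*(-3 - 12))) = -14355/(196*(-15)) = -14355*(-1)/(196*15) = -2871/56*(-2/21) = 957/196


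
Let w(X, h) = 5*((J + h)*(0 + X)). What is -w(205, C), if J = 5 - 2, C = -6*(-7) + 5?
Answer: -51250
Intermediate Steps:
C = 47 (C = 42 + 5 = 47)
J = 3
w(X, h) = 5*X*(3 + h) (w(X, h) = 5*((3 + h)*(0 + X)) = 5*((3 + h)*X) = 5*(X*(3 + h)) = 5*X*(3 + h))
-w(205, C) = -5*205*(3 + 47) = -5*205*50 = -1*51250 = -51250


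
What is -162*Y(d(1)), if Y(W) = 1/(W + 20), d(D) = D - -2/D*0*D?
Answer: -54/7 ≈ -7.7143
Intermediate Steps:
d(D) = D (d(D) = D - 0*D = D - 1*0 = D + 0 = D)
Y(W) = 1/(20 + W)
-162*Y(d(1)) = -162/(20 + 1) = -162/21 = -162*1/21 = -54/7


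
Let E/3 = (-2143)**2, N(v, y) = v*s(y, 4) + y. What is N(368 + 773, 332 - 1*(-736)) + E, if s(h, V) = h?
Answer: 14997003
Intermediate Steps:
N(v, y) = y + v*y (N(v, y) = v*y + y = y + v*y)
E = 13777347 (E = 3*(-2143)**2 = 3*4592449 = 13777347)
N(368 + 773, 332 - 1*(-736)) + E = (332 - 1*(-736))*(1 + (368 + 773)) + 13777347 = (332 + 736)*(1 + 1141) + 13777347 = 1068*1142 + 13777347 = 1219656 + 13777347 = 14997003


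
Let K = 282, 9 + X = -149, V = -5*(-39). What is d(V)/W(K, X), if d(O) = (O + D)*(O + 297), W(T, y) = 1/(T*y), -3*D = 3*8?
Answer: -4099330224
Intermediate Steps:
V = 195
X = -158 (X = -9 - 149 = -158)
D = -8 ≈ -8.0000
W(T, y) = 1/(T*y)
d(O) = (-8 + O)*(297 + O) (d(O) = (O - 8)*(O + 297) = (-8 + O)*(297 + O))
d(V)/W(K, X) = (-2376 + 195² + 289*195)/((1/(282*(-158)))) = (-2376 + 38025 + 56355)/(((1/282)*(-1/158))) = 92004/(-1/44556) = 92004*(-44556) = -4099330224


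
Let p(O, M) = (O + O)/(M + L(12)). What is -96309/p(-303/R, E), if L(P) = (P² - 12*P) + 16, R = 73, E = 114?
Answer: 152328735/101 ≈ 1.5082e+6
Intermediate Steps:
L(P) = 16 + P² - 12*P
p(O, M) = 2*O/(16 + M) (p(O, M) = (O + O)/(M + (16 + 12² - 12*12)) = (2*O)/(M + (16 + 144 - 144)) = (2*O)/(M + 16) = (2*O)/(16 + M) = 2*O/(16 + M))
-96309/p(-303/R, E) = -96309/(2*(-303/73)/(16 + 114)) = -96309/(2*(-303*1/73)/130) = -96309/(2*(-303/73)*(1/130)) = -96309/(-303/4745) = -96309*(-4745/303) = 152328735/101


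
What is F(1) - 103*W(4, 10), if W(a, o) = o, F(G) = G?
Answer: -1029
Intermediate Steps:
F(1) - 103*W(4, 10) = 1 - 103*10 = 1 - 1030 = -1029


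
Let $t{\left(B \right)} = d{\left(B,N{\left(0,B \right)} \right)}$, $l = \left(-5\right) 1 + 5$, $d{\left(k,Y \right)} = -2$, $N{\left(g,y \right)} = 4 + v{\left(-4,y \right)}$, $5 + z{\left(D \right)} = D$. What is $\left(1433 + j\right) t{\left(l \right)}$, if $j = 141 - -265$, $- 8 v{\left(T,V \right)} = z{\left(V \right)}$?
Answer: $-3678$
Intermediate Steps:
$z{\left(D \right)} = -5 + D$
$v{\left(T,V \right)} = \frac{5}{8} - \frac{V}{8}$ ($v{\left(T,V \right)} = - \frac{-5 + V}{8} = \frac{5}{8} - \frac{V}{8}$)
$N{\left(g,y \right)} = \frac{37}{8} - \frac{y}{8}$ ($N{\left(g,y \right)} = 4 - \left(- \frac{5}{8} + \frac{y}{8}\right) = \frac{37}{8} - \frac{y}{8}$)
$j = 406$ ($j = 141 + 265 = 406$)
$l = 0$ ($l = -5 + 5 = 0$)
$t{\left(B \right)} = -2$
$\left(1433 + j\right) t{\left(l \right)} = \left(1433 + 406\right) \left(-2\right) = 1839 \left(-2\right) = -3678$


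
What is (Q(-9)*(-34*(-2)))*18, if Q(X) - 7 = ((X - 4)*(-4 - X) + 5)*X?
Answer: 669528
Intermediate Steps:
Q(X) = 7 + X*(5 + (-4 + X)*(-4 - X)) (Q(X) = 7 + ((X - 4)*(-4 - X) + 5)*X = 7 + ((-4 + X)*(-4 - X) + 5)*X = 7 + (5 + (-4 + X)*(-4 - X))*X = 7 + X*(5 + (-4 + X)*(-4 - X)))
(Q(-9)*(-34*(-2)))*18 = ((7 - 1*(-9)³ + 21*(-9))*(-34*(-2)))*18 = ((7 - 1*(-729) - 189)*68)*18 = ((7 + 729 - 189)*68)*18 = (547*68)*18 = 37196*18 = 669528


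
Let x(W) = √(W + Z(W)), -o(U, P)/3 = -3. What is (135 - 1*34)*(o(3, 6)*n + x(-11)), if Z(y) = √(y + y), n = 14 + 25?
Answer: 35451 + 101*√(-11 + I*√22) ≈ 35521.0 + 342.2*I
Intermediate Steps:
o(U, P) = 9 (o(U, P) = -3*(-3) = 9)
n = 39
Z(y) = √2*√y (Z(y) = √(2*y) = √2*√y)
x(W) = √(W + √2*√W)
(135 - 1*34)*(o(3, 6)*n + x(-11)) = (135 - 1*34)*(9*39 + √(-11 + √2*√(-11))) = (135 - 34)*(351 + √(-11 + √2*(I*√11))) = 101*(351 + √(-11 + I*√22)) = 35451 + 101*√(-11 + I*√22)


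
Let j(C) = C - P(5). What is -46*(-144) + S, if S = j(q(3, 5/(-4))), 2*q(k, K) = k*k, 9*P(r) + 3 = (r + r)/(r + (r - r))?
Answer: 119315/18 ≈ 6628.6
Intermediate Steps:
P(r) = -⅑ (P(r) = -⅓ + ((r + r)/(r + (r - r)))/9 = -⅓ + ((2*r)/(r + 0))/9 = -⅓ + ((2*r)/r)/9 = -⅓ + (⅑)*2 = -⅓ + 2/9 = -⅑)
q(k, K) = k²/2 (q(k, K) = (k*k)/2 = k²/2)
j(C) = ⅑ + C (j(C) = C - 1*(-⅑) = C + ⅑ = ⅑ + C)
S = 83/18 (S = ⅑ + (½)*3² = ⅑ + (½)*9 = ⅑ + 9/2 = 83/18 ≈ 4.6111)
-46*(-144) + S = -46*(-144) + 83/18 = 6624 + 83/18 = 119315/18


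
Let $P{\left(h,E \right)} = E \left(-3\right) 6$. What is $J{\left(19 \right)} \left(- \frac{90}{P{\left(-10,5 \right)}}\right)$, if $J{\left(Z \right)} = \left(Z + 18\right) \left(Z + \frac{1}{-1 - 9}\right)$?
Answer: $\frac{6993}{10} \approx 699.3$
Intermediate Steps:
$J{\left(Z \right)} = \left(18 + Z\right) \left(- \frac{1}{10} + Z\right)$ ($J{\left(Z \right)} = \left(18 + Z\right) \left(Z + \frac{1}{-10}\right) = \left(18 + Z\right) \left(Z - \frac{1}{10}\right) = \left(18 + Z\right) \left(- \frac{1}{10} + Z\right)$)
$P{\left(h,E \right)} = - 18 E$ ($P{\left(h,E \right)} = - 3 E 6 = - 18 E$)
$J{\left(19 \right)} \left(- \frac{90}{P{\left(-10,5 \right)}}\right) = \left(- \frac{9}{5} + 19^{2} + \frac{179}{10} \cdot 19\right) \left(- \frac{90}{\left(-18\right) 5}\right) = \left(- \frac{9}{5} + 361 + \frac{3401}{10}\right) \left(- \frac{90}{-90}\right) = \frac{6993 \left(\left(-90\right) \left(- \frac{1}{90}\right)\right)}{10} = \frac{6993}{10} \cdot 1 = \frac{6993}{10}$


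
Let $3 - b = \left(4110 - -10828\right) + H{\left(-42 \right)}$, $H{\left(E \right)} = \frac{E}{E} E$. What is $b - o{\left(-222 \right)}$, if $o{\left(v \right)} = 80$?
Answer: $-14973$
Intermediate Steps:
$H{\left(E \right)} = E$ ($H{\left(E \right)} = 1 E = E$)
$b = -14893$ ($b = 3 - \left(\left(4110 - -10828\right) - 42\right) = 3 - \left(\left(4110 + 10828\right) - 42\right) = 3 - \left(14938 - 42\right) = 3 - 14896 = -14893$)
$b - o{\left(-222 \right)} = -14893 - 80 = -14973$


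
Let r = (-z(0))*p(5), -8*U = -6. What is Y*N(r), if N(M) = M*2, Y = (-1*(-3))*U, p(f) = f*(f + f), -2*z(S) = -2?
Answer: -225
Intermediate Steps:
U = ¾ (U = -⅛*(-6) = ¾ ≈ 0.75000)
z(S) = 1 (z(S) = -½*(-2) = 1)
p(f) = 2*f² (p(f) = f*(2*f) = 2*f²)
r = -50 (r = (-1*1)*(2*5²) = -2*25 = -1*50 = -50)
Y = 9/4 (Y = -1*(-3)*(¾) = 3*(¾) = 9/4 ≈ 2.2500)
N(M) = 2*M
Y*N(r) = 9*(2*(-50))/4 = (9/4)*(-100) = -225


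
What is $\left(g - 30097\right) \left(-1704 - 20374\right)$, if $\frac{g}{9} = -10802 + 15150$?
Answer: $-199474730$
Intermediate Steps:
$g = 39132$ ($g = 9 \left(-10802 + 15150\right) = 9 \cdot 4348 = 39132$)
$\left(g - 30097\right) \left(-1704 - 20374\right) = \left(39132 - 30097\right) \left(-1704 - 20374\right) = 9035 \left(-22078\right) = -199474730$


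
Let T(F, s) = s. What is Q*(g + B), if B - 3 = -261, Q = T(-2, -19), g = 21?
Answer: 4503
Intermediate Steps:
Q = -19
B = -258 (B = 3 - 261 = -258)
Q*(g + B) = -19*(21 - 258) = -19*(-237) = 4503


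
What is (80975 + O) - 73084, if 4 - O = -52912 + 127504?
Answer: -66697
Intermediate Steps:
O = -74588 (O = 4 - (-52912 + 127504) = 4 - 1*74592 = 4 - 74592 = -74588)
(80975 + O) - 73084 = (80975 - 74588) - 73084 = 6387 - 73084 = -66697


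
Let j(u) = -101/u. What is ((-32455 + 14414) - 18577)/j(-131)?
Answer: -4796958/101 ≈ -47495.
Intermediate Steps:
((-32455 + 14414) - 18577)/j(-131) = ((-32455 + 14414) - 18577)/((-101/(-131))) = (-18041 - 18577)/((-101*(-1/131))) = -36618/101/131 = -36618*131/101 = -4796958/101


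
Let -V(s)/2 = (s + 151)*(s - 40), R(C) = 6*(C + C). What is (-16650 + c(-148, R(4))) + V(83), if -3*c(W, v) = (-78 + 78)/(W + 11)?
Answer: -36774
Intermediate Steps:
R(C) = 12*C (R(C) = 6*(2*C) = 12*C)
V(s) = -2*(-40 + s)*(151 + s) (V(s) = -2*(s + 151)*(s - 40) = -2*(151 + s)*(-40 + s) = -2*(-40 + s)*(151 + s))
c(W, v) = 0 (c(W, v) = -(-78 + 78)/(3*(W + 11)) = -0/(11 + W) = -⅓*0 = 0)
(-16650 + c(-148, R(4))) + V(83) = (-16650 + 0) + (12080 - 222*83 - 2*83²) = -16650 + (12080 - 18426 - 2*6889) = -16650 + (12080 - 18426 - 13778) = -16650 - 20124 = -36774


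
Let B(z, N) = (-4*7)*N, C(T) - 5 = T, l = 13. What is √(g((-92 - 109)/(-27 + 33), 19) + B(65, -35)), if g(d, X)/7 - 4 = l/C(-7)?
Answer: 5*√154/2 ≈ 31.024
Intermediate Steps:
C(T) = 5 + T
g(d, X) = -35/2 (g(d, X) = 28 + 7*(13/(5 - 7)) = 28 + 7*(13/(-2)) = 28 + 7*(13*(-½)) = 28 + 7*(-13/2) = 28 - 91/2 = -35/2)
B(z, N) = -28*N
√(g((-92 - 109)/(-27 + 33), 19) + B(65, -35)) = √(-35/2 - 28*(-35)) = √(-35/2 + 980) = √(1925/2) = 5*√154/2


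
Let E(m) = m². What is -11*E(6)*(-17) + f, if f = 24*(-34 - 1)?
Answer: 5892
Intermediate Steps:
f = -840 (f = 24*(-35) = -840)
-11*E(6)*(-17) + f = -11*6²*(-17) - 840 = -11*36*(-17) - 840 = -396*(-17) - 840 = 6732 - 840 = 5892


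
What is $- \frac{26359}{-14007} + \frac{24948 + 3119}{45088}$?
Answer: $\frac{1581609061}{631547616} \approx 2.5043$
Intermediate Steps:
$- \frac{26359}{-14007} + \frac{24948 + 3119}{45088} = \left(-26359\right) \left(- \frac{1}{14007}\right) + 28067 \cdot \frac{1}{45088} = \frac{26359}{14007} + \frac{28067}{45088} = \frac{1581609061}{631547616}$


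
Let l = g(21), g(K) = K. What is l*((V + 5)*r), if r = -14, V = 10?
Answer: -4410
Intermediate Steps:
l = 21
l*((V + 5)*r) = 21*((10 + 5)*(-14)) = 21*(15*(-14)) = 21*(-210) = -4410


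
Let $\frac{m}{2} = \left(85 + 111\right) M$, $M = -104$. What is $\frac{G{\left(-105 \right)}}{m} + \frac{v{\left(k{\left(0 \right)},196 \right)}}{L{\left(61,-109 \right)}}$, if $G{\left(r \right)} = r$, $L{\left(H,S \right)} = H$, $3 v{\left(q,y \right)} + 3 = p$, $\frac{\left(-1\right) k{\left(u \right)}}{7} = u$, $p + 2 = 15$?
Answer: $\frac{60985}{1065792} \approx 0.05722$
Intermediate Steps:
$p = 13$ ($p = -2 + 15 = 13$)
$k{\left(u \right)} = - 7 u$
$v{\left(q,y \right)} = \frac{10}{3}$ ($v{\left(q,y \right)} = -1 + \frac{1}{3} \cdot 13 = -1 + \frac{13}{3} = \frac{10}{3}$)
$m = -40768$ ($m = 2 \left(85 + 111\right) \left(-104\right) = 2 \cdot 196 \left(-104\right) = 2 \left(-20384\right) = -40768$)
$\frac{G{\left(-105 \right)}}{m} + \frac{v{\left(k{\left(0 \right)},196 \right)}}{L{\left(61,-109 \right)}} = - \frac{105}{-40768} + \frac{10}{3 \cdot 61} = \left(-105\right) \left(- \frac{1}{40768}\right) + \frac{10}{3} \cdot \frac{1}{61} = \frac{15}{5824} + \frac{10}{183} = \frac{60985}{1065792}$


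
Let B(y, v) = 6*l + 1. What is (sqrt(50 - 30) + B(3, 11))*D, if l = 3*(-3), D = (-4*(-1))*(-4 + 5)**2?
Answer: -212 + 8*sqrt(5) ≈ -194.11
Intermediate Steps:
D = 4 (D = 4*1**2 = 4*1 = 4)
l = -9
B(y, v) = -53 (B(y, v) = 6*(-9) + 1 = -54 + 1 = -53)
(sqrt(50 - 30) + B(3, 11))*D = (sqrt(50 - 30) - 53)*4 = (sqrt(20) - 53)*4 = (2*sqrt(5) - 53)*4 = (-53 + 2*sqrt(5))*4 = -212 + 8*sqrt(5)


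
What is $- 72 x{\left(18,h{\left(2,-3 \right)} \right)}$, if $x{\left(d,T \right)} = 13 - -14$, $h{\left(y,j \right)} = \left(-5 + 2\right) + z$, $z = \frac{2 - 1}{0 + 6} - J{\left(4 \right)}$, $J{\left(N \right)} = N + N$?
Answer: $-1944$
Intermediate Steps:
$J{\left(N \right)} = 2 N$
$z = - \frac{47}{6}$ ($z = \frac{2 - 1}{0 + 6} - 2 \cdot 4 = 1 \cdot \frac{1}{6} - 8 = \frac{1}{6} - 8 = - \frac{47}{6} \approx -7.8333$)
$h{\left(y,j \right)} = - \frac{65}{6}$ ($h{\left(y,j \right)} = \left(-5 + 2\right) - \frac{47}{6} = -3 - \frac{47}{6} = - \frac{65}{6}$)
$x{\left(d,T \right)} = 27$ ($x{\left(d,T \right)} = 13 + 14 = 27$)
$- 72 x{\left(18,h{\left(2,-3 \right)} \right)} = \left(-72\right) 27 = -1944$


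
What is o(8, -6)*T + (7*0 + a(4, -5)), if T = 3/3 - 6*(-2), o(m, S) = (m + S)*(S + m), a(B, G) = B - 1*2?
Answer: 54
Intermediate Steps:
a(B, G) = -2 + B (a(B, G) = B - 2 = -2 + B)
o(m, S) = (S + m)**2 (o(m, S) = (S + m)*(S + m) = (S + m)**2)
T = 13 (T = 3*(1/3) + 12 = 1 + 12 = 13)
o(8, -6)*T + (7*0 + a(4, -5)) = (-6 + 8)**2*13 + (7*0 + (-2 + 4)) = 2**2*13 + (0 + 2) = 4*13 + 2 = 52 + 2 = 54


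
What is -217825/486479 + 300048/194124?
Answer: 1234309413/1124252969 ≈ 1.0979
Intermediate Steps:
-217825/486479 + 300048/194124 = -217825*1/486479 + 300048*(1/194124) = -217825/486479 + 3572/2311 = 1234309413/1124252969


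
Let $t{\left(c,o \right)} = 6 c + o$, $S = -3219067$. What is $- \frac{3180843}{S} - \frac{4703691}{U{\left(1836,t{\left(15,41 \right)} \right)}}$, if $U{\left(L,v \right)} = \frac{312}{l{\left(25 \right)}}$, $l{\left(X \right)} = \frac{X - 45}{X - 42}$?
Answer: $- \frac{25234421527889}{1422827614} \approx -17735.0$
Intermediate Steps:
$l{\left(X \right)} = \frac{-45 + X}{-42 + X}$
$t{\left(c,o \right)} = o + 6 c$
$U{\left(L,v \right)} = \frac{1326}{5}$ ($U{\left(L,v \right)} = \frac{312}{\frac{1}{-42 + 25} \left(-45 + 25\right)} = \frac{312}{\frac{1}{-17} \left(-20\right)} = \frac{312}{\left(- \frac{1}{17}\right) \left(-20\right)} = \frac{312}{\frac{20}{17}} = 312 \cdot \frac{17}{20} = \frac{1326}{5}$)
$- \frac{3180843}{S} - \frac{4703691}{U{\left(1836,t{\left(15,41 \right)} \right)}} = - \frac{3180843}{-3219067} - \frac{4703691}{\frac{1326}{5}} = \left(-3180843\right) \left(- \frac{1}{3219067}\right) - \frac{7839485}{442} = \frac{3180843}{3219067} - \frac{7839485}{442} = - \frac{25234421527889}{1422827614}$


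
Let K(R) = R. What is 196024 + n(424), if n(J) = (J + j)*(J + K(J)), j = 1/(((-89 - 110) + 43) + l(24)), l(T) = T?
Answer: 18333796/33 ≈ 5.5557e+5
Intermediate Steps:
j = -1/132 (j = 1/(((-89 - 110) + 43) + 24) = 1/((-199 + 43) + 24) = 1/(-156 + 24) = 1/(-132) = -1/132 ≈ -0.0075758)
n(J) = 2*J*(-1/132 + J) (n(J) = (J - 1/132)*(J + J) = (-1/132 + J)*(2*J) = 2*J*(-1/132 + J))
196024 + n(424) = 196024 + (1/66)*424*(-1 + 132*424) = 196024 + (1/66)*424*(-1 + 55968) = 196024 + (1/66)*424*55967 = 196024 + 11865004/33 = 18333796/33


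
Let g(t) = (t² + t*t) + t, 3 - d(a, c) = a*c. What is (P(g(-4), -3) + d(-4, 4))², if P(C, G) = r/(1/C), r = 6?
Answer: 34969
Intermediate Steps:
d(a, c) = 3 - a*c
g(t) = t + 2*t² (g(t) = (t² + t²) + t = 2*t² + t = t + 2*t²)
P(C, G) = 6*C (P(C, G) = 6/(1/C) = 6*C)
(P(g(-4), -3) + d(-4, 4))² = (6*(-4*(1 + 2*(-4))) + (3 - 1*(-4)*4))² = (6*(-4*(1 - 8)) + (3 + 16))² = (6*(-4*(-7)) + 19)² = (6*28 + 19)² = (168 + 19)² = 187² = 34969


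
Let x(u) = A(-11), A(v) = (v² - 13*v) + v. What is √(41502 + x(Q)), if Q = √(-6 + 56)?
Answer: √41755 ≈ 204.34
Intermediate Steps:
A(v) = v² - 12*v
Q = 5*√2 (Q = √50 = 5*√2 ≈ 7.0711)
x(u) = 253 (x(u) = -11*(-12 - 11) = -11*(-23) = 253)
√(41502 + x(Q)) = √(41502 + 253) = √41755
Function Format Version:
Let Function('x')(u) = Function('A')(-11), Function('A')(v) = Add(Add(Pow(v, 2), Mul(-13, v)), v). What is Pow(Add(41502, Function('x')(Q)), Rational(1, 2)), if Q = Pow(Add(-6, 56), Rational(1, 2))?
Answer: Pow(41755, Rational(1, 2)) ≈ 204.34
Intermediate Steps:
Function('A')(v) = Add(Pow(v, 2), Mul(-12, v))
Q = Mul(5, Pow(2, Rational(1, 2))) (Q = Pow(50, Rational(1, 2)) = Mul(5, Pow(2, Rational(1, 2))) ≈ 7.0711)
Function('x')(u) = 253 (Function('x')(u) = Mul(-11, Add(-12, -11)) = Mul(-11, -23) = 253)
Pow(Add(41502, Function('x')(Q)), Rational(1, 2)) = Pow(Add(41502, 253), Rational(1, 2)) = Pow(41755, Rational(1, 2))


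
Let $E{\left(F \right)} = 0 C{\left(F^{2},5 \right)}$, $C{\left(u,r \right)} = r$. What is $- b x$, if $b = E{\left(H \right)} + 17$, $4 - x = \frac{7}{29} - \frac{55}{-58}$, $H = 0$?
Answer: $- \frac{2771}{58} \approx -47.776$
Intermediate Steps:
$E{\left(F \right)} = 0$ ($E{\left(F \right)} = 0 \cdot 5 = 0$)
$x = \frac{163}{58}$ ($x = 4 - \left(\frac{7}{29} - \frac{55}{-58}\right) = 4 - \left(7 \cdot \frac{1}{29} - - \frac{55}{58}\right) = 4 - \left(\frac{7}{29} + \frac{55}{58}\right) = 4 - \frac{69}{58} = \frac{163}{58} \approx 2.8103$)
$b = 17$ ($b = 0 + 17 = 17$)
$- b x = \left(-1\right) 17 \cdot \frac{163}{58} = \left(-17\right) \frac{163}{58} = - \frac{2771}{58}$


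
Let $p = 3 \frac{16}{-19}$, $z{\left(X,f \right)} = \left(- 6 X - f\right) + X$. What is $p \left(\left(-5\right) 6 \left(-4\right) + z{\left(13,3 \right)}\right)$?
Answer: $- \frac{2496}{19} \approx -131.37$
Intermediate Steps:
$z{\left(X,f \right)} = - f - 5 X$ ($z{\left(X,f \right)} = \left(- f - 6 X\right) + X = - f - 5 X$)
$p = - \frac{48}{19}$ ($p = 3 \cdot 16 \left(- \frac{1}{19}\right) = 3 \left(- \frac{16}{19}\right) = - \frac{48}{19} \approx -2.5263$)
$p \left(\left(-5\right) 6 \left(-4\right) + z{\left(13,3 \right)}\right) = - \frac{48 \left(\left(-5\right) 6 \left(-4\right) - 68\right)}{19} = - \frac{48 \left(\left(-30\right) \left(-4\right) - 68\right)}{19} = - \frac{48 \left(120 - 68\right)}{19} = \left(- \frac{48}{19}\right) 52 = - \frac{2496}{19}$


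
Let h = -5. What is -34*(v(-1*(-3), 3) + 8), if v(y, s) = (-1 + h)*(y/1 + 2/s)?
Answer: 476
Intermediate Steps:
v(y, s) = -12/s - 6*y (v(y, s) = (-1 - 5)*(y/1 + 2/s) = -6*(y*1 + 2/s) = -6*(y + 2/s) = -12/s - 6*y)
-34*(v(-1*(-3), 3) + 8) = -34*((-12/3 - (-6)*(-3)) + 8) = -34*((-12*⅓ - 6*3) + 8) = -34*((-4 - 18) + 8) = -34*(-22 + 8) = -34*(-14) = 476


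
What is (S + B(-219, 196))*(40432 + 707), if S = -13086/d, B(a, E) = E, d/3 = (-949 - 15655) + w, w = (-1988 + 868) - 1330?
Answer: 10986892821/1361 ≈ 8.0727e+6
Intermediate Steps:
w = -2450 (w = -1120 - 1330 = -2450)
d = -57162 (d = 3*((-949 - 15655) - 2450) = 3*(-16604 - 2450) = 3*(-19054) = -57162)
S = 2181/9527 (S = -13086/(-57162) = -13086*(-1/57162) = 2181/9527 ≈ 0.22893)
(S + B(-219, 196))*(40432 + 707) = (2181/9527 + 196)*(40432 + 707) = (1869473/9527)*41139 = 10986892821/1361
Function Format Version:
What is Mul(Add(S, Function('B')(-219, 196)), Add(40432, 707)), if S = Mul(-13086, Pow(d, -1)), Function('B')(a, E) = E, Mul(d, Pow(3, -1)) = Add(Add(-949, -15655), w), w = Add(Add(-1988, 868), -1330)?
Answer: Rational(10986892821, 1361) ≈ 8.0727e+6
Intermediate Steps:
w = -2450 (w = Add(-1120, -1330) = -2450)
d = -57162 (d = Mul(3, Add(Add(-949, -15655), -2450)) = Mul(3, Add(-16604, -2450)) = Mul(3, -19054) = -57162)
S = Rational(2181, 9527) (S = Mul(-13086, Pow(-57162, -1)) = Mul(-13086, Rational(-1, 57162)) = Rational(2181, 9527) ≈ 0.22893)
Mul(Add(S, Function('B')(-219, 196)), Add(40432, 707)) = Mul(Add(Rational(2181, 9527), 196), Add(40432, 707)) = Mul(Rational(1869473, 9527), 41139) = Rational(10986892821, 1361)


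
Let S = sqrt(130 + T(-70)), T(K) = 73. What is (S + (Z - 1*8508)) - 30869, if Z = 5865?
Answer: -33512 + sqrt(203) ≈ -33498.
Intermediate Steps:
S = sqrt(203) (S = sqrt(130 + 73) = sqrt(203) ≈ 14.248)
(S + (Z - 1*8508)) - 30869 = (sqrt(203) + (5865 - 1*8508)) - 30869 = (sqrt(203) + (5865 - 8508)) - 30869 = (sqrt(203) - 2643) - 30869 = (-2643 + sqrt(203)) - 30869 = -33512 + sqrt(203)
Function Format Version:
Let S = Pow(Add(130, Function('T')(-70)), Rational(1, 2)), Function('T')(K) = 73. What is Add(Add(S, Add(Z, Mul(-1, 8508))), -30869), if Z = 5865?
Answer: Add(-33512, Pow(203, Rational(1, 2))) ≈ -33498.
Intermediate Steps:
S = Pow(203, Rational(1, 2)) (S = Pow(Add(130, 73), Rational(1, 2)) = Pow(203, Rational(1, 2)) ≈ 14.248)
Add(Add(S, Add(Z, Mul(-1, 8508))), -30869) = Add(Add(Pow(203, Rational(1, 2)), Add(5865, Mul(-1, 8508))), -30869) = Add(Add(Pow(203, Rational(1, 2)), Add(5865, -8508)), -30869) = Add(Add(Pow(203, Rational(1, 2)), -2643), -30869) = Add(Add(-2643, Pow(203, Rational(1, 2))), -30869) = Add(-33512, Pow(203, Rational(1, 2)))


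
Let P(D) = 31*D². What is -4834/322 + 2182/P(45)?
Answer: -151375873/10106775 ≈ -14.978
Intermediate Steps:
-4834/322 + 2182/P(45) = -4834/322 + 2182/((31*45²)) = -4834*1/322 + 2182/((31*2025)) = -2417/161 + 2182/62775 = -151375873/10106775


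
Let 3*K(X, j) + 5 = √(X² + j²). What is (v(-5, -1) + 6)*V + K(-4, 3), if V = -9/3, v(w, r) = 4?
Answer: -30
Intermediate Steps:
V = -3 (V = -9*⅓ = -3)
K(X, j) = -5/3 + √(X² + j²)/3
(v(-5, -1) + 6)*V + K(-4, 3) = (4 + 6)*(-3) + (-5/3 + √((-4)² + 3²)/3) = 10*(-3) + (-5/3 + √(16 + 9)/3) = -30 + (-5/3 + √25/3) = -30 + (-5/3 + (⅓)*5) = -30 + (-5/3 + 5/3) = -30 + 0 = -30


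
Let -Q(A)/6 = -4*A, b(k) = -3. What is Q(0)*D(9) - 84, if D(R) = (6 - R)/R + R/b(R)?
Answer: -84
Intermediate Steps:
Q(A) = 24*A (Q(A) = -(-24)*A = 24*A)
D(R) = -R/3 + (6 - R)/R (D(R) = (6 - R)/R + R/(-3) = (6 - R)/R + R*(-1/3) = (6 - R)/R - R/3 = -R/3 + (6 - R)/R)
Q(0)*D(9) - 84 = (24*0)*(-1 + 6/9 - 1/3*9) - 84 = 0*(-1 + 6*(1/9) - 3) - 84 = 0*(-1 + 2/3 - 3) - 84 = 0*(-10/3) - 84 = 0 - 84 = -84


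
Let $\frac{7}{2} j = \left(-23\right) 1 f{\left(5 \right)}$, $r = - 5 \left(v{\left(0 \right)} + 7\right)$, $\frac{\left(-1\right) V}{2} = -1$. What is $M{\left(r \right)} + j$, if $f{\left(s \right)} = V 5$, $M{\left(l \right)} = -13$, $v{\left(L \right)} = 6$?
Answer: $- \frac{551}{7} \approx -78.714$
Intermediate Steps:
$V = 2$ ($V = \left(-2\right) \left(-1\right) = 2$)
$r = -65$ ($r = - 5 \left(6 + 7\right) = \left(-5\right) 13 = -65$)
$f{\left(s \right)} = 10$ ($f{\left(s \right)} = 2 \cdot 5 = 10$)
$j = - \frac{460}{7}$ ($j = \frac{2 \left(-23\right) 1 \cdot 10}{7} = \frac{2 \left(\left(-23\right) 10\right)}{7} = \frac{2}{7} \left(-230\right) = - \frac{460}{7} \approx -65.714$)
$M{\left(r \right)} + j = -13 - \frac{460}{7} = - \frac{551}{7}$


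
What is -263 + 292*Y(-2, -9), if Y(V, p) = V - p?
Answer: 1781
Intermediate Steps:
-263 + 292*Y(-2, -9) = -263 + 292*(-2 - 1*(-9)) = -263 + 292*(-2 + 9) = -263 + 292*7 = -263 + 2044 = 1781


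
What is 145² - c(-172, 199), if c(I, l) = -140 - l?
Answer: 21364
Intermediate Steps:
145² - c(-172, 199) = 145² - (-140 - 1*199) = 21025 - (-140 - 199) = 21025 - 1*(-339) = 21025 + 339 = 21364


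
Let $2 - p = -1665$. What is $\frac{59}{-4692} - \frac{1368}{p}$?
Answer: $- \frac{6517009}{7821564} \approx -0.83321$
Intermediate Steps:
$p = 1667$ ($p = 2 - -1665 = 2 + 1665 = 1667$)
$\frac{59}{-4692} - \frac{1368}{p} = \frac{59}{-4692} - \frac{1368}{1667} = 59 \left(- \frac{1}{4692}\right) - \frac{1368}{1667} = - \frac{59}{4692} - \frac{1368}{1667} = - \frac{6517009}{7821564}$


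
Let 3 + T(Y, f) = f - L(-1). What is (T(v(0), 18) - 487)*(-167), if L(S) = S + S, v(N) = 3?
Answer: 78490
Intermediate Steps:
L(S) = 2*S
T(Y, f) = -1 + f (T(Y, f) = -3 + (f - 2*(-1)) = -3 + (f - 1*(-2)) = -3 + (f + 2) = -3 + (2 + f) = -1 + f)
(T(v(0), 18) - 487)*(-167) = ((-1 + 18) - 487)*(-167) = (17 - 487)*(-167) = -470*(-167) = 78490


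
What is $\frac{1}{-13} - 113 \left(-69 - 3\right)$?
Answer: $\frac{105767}{13} \approx 8135.9$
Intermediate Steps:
$\frac{1}{-13} - 113 \left(-69 - 3\right) = - \frac{1}{13} - 113 \left(-69 - 3\right) = - \frac{1}{13} - -8136 = - \frac{1}{13} + 8136 = \frac{105767}{13}$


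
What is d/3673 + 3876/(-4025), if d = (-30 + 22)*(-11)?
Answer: -13882348/14783825 ≈ -0.93902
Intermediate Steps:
d = 88 (d = -8*(-11) = 88)
d/3673 + 3876/(-4025) = 88/3673 + 3876/(-4025) = 88*(1/3673) + 3876*(-1/4025) = 88/3673 - 3876/4025 = -13882348/14783825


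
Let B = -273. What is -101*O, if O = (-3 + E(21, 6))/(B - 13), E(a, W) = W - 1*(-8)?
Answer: 101/26 ≈ 3.8846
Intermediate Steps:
E(a, W) = 8 + W (E(a, W) = W + 8 = 8 + W)
O = -1/26 (O = (-3 + (8 + 6))/(-273 - 13) = (-3 + 14)/(-286) = 11*(-1/286) = -1/26 ≈ -0.038462)
-101*O = -101*(-1/26) = 101/26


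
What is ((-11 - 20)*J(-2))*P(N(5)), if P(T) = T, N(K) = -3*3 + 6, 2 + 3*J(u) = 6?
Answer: 124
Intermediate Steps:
J(u) = 4/3 (J(u) = -2/3 + (1/3)*6 = -2/3 + 2 = 4/3)
N(K) = -3 (N(K) = -9 + 6 = -3)
((-11 - 20)*J(-2))*P(N(5)) = ((-11 - 20)*(4/3))*(-3) = -31*4/3*(-3) = -124/3*(-3) = 124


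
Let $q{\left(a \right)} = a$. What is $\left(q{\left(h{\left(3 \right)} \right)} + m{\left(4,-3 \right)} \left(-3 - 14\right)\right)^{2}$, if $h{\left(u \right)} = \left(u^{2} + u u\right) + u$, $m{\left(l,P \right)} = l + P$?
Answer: $16$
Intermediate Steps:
$m{\left(l,P \right)} = P + l$
$h{\left(u \right)} = u + 2 u^{2}$ ($h{\left(u \right)} = \left(u^{2} + u^{2}\right) + u = 2 u^{2} + u = u + 2 u^{2}$)
$\left(q{\left(h{\left(3 \right)} \right)} + m{\left(4,-3 \right)} \left(-3 - 14\right)\right)^{2} = \left(3 \left(1 + 2 \cdot 3\right) + \left(-3 + 4\right) \left(-3 - 14\right)\right)^{2} = \left(3 \left(1 + 6\right) + 1 \left(-17\right)\right)^{2} = \left(3 \cdot 7 - 17\right)^{2} = \left(21 - 17\right)^{2} = 4^{2} = 16$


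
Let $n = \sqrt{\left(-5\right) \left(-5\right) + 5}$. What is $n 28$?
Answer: $28 \sqrt{30} \approx 153.36$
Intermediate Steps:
$n = \sqrt{30}$ ($n = \sqrt{25 + 5} = \sqrt{30} \approx 5.4772$)
$n 28 = \sqrt{30} \cdot 28 = 28 \sqrt{30}$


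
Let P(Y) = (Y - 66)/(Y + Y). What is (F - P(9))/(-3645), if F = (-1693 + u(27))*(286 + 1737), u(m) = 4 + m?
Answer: 20173337/21870 ≈ 922.42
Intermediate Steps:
P(Y) = (-66 + Y)/(2*Y) (P(Y) = (-66 + Y)/((2*Y)) = (-66 + Y)*(1/(2*Y)) = (-66 + Y)/(2*Y))
F = -3362226 (F = (-1693 + (4 + 27))*(286 + 1737) = (-1693 + 31)*2023 = -1662*2023 = -3362226)
(F - P(9))/(-3645) = (-3362226 - (-66 + 9)/(2*9))/(-3645) = (-3362226 - (-57)/(2*9))*(-1/3645) = (-3362226 - 1*(-19/6))*(-1/3645) = (-3362226 + 19/6)*(-1/3645) = -20173337/6*(-1/3645) = 20173337/21870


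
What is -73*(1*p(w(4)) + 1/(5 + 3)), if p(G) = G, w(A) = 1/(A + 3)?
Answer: -1095/56 ≈ -19.554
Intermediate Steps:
w(A) = 1/(3 + A)
-73*(1*p(w(4)) + 1/(5 + 3)) = -73*(1/(3 + 4) + 1/(5 + 3)) = -73*(1/7 + 1/8) = -73*15/56 = -1095/56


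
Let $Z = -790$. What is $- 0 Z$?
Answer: $0$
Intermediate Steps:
$- 0 Z = - 0 \left(-790\right) = \left(-1\right) 0 = 0$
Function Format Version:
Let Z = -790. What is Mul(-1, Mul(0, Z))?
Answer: 0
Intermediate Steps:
Mul(-1, Mul(0, Z)) = Mul(-1, Mul(0, -790)) = Mul(-1, 0) = 0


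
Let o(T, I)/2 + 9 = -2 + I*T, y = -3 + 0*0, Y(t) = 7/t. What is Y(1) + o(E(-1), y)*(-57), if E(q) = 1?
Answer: 1603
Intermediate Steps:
y = -3 (y = -3 + 0 = -3)
o(T, I) = -22 + 2*I*T (o(T, I) = -18 + 2*(-2 + I*T) = -18 + (-4 + 2*I*T) = -22 + 2*I*T)
Y(1) + o(E(-1), y)*(-57) = 7/1 + (-22 + 2*(-3)*1)*(-57) = 7*1 + (-22 - 6)*(-57) = 7 - 28*(-57) = 7 + 1596 = 1603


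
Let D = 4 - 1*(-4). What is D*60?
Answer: 480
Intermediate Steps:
D = 8 (D = 4 + 4 = 8)
D*60 = 8*60 = 480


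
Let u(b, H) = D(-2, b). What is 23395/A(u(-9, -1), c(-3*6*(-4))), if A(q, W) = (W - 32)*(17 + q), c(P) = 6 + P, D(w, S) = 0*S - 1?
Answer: 23395/736 ≈ 31.787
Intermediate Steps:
D(w, S) = -1 (D(w, S) = 0 - 1 = -1)
u(b, H) = -1
A(q, W) = (-32 + W)*(17 + q)
23395/A(u(-9, -1), c(-3*6*(-4))) = 23395/(-544 - 32*(-1) + 17*(6 - 3*6*(-4)) + (6 - 3*6*(-4))*(-1)) = 23395/(-544 + 32 + 17*(6 - 18*(-4)) + (6 - 18*(-4))*(-1)) = 23395/(-544 + 32 + 17*(6 + 72) + (6 + 72)*(-1)) = 23395/(-544 + 32 + 17*78 + 78*(-1)) = 23395/(-544 + 32 + 1326 - 78) = 23395/736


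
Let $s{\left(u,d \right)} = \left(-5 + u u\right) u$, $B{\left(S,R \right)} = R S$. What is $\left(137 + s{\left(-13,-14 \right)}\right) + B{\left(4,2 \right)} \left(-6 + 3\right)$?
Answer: $-2019$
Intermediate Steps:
$s{\left(u,d \right)} = u \left(-5 + u^{2}\right)$ ($s{\left(u,d \right)} = \left(-5 + u^{2}\right) u = u \left(-5 + u^{2}\right)$)
$\left(137 + s{\left(-13,-14 \right)}\right) + B{\left(4,2 \right)} \left(-6 + 3\right) = \left(137 - 13 \left(-5 + \left(-13\right)^{2}\right)\right) + 2 \cdot 4 \left(-6 + 3\right) = \left(137 - 13 \left(-5 + 169\right)\right) + 8 \left(-3\right) = \left(137 - 2132\right) - 24 = -1995 - 24 = -2019$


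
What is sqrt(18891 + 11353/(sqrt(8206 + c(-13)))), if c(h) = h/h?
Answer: sqrt(1272400452459 + 93174071*sqrt(8207))/8207 ≈ 137.90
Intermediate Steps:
c(h) = 1
sqrt(18891 + 11353/(sqrt(8206 + c(-13)))) = sqrt(18891 + 11353/(sqrt(8206 + 1))) = sqrt(18891 + 11353/(sqrt(8207))) = sqrt(18891 + 11353*(sqrt(8207)/8207)) = sqrt(18891 + 11353*sqrt(8207)/8207)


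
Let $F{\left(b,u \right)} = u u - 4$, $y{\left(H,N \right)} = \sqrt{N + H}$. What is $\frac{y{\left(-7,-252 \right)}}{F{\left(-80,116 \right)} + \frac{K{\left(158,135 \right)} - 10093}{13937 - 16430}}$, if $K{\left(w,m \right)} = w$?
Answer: $\frac{2493 i \sqrt{259}}{33545771} \approx 0.001196 i$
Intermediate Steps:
$y{\left(H,N \right)} = \sqrt{H + N}$
$F{\left(b,u \right)} = -4 + u^{2}$ ($F{\left(b,u \right)} = u^{2} - 4 = -4 + u^{2}$)
$\frac{y{\left(-7,-252 \right)}}{F{\left(-80,116 \right)} + \frac{K{\left(158,135 \right)} - 10093}{13937 - 16430}} = \frac{\sqrt{-7 - 252}}{\left(-4 + 116^{2}\right) + \frac{158 - 10093}{13937 - 16430}} = \frac{\sqrt{-259}}{\left(-4 + 13456\right) - \frac{9935}{-2493}} = \frac{i \sqrt{259}}{13452 - - \frac{9935}{2493}} = \frac{i \sqrt{259}}{13452 + \frac{9935}{2493}} = \frac{i \sqrt{259}}{\frac{33545771}{2493}} = i \sqrt{259} \cdot \frac{2493}{33545771} = \frac{2493 i \sqrt{259}}{33545771}$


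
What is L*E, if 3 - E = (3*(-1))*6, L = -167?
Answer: -3507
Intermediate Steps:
E = 21 (E = 3 - 3*(-1)*6 = 3 - (-3)*6 = 3 - 1*(-18) = 3 + 18 = 21)
L*E = -167*21 = -3507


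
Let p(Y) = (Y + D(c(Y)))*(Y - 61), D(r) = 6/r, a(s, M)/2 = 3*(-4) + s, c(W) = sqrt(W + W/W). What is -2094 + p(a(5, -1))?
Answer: -1044 + 450*I*sqrt(13)/13 ≈ -1044.0 + 124.81*I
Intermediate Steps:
c(W) = sqrt(1 + W) (c(W) = sqrt(W + 1) = sqrt(1 + W))
a(s, M) = -24 + 2*s (a(s, M) = 2*(3*(-4) + s) = 2*(-12 + s) = -24 + 2*s)
p(Y) = (-61 + Y)*(Y + 6/sqrt(1 + Y)) (p(Y) = (Y + 6/(sqrt(1 + Y)))*(Y - 61) = (Y + 6/sqrt(1 + Y))*(-61 + Y) = (-61 + Y)*(Y + 6/sqrt(1 + Y)))
-2094 + p(a(5, -1)) = -2094 + (-366 + 6*(-24 + 2*5) + (-24 + 2*5)*sqrt(1 + (-24 + 2*5))*(-61 + (-24 + 2*5)))/sqrt(1 + (-24 + 2*5)) = -2094 + (-366 + 6*(-24 + 10) + (-24 + 10)*sqrt(1 + (-24 + 10))*(-61 + (-24 + 10)))/sqrt(1 + (-24 + 10)) = -2094 + (-366 + 6*(-14) - 14*sqrt(1 - 14)*(-61 - 14))/sqrt(1 - 14) = -2094 + (-366 - 84 - 14*sqrt(-13)*(-75))/sqrt(-13) = -2094 + (-I*sqrt(13)/13)*(-366 - 84 - 14*I*sqrt(13)*(-75)) = -2094 + (-I*sqrt(13)/13)*(-366 - 84 + 1050*I*sqrt(13)) = -2094 + (-I*sqrt(13)/13)*(-450 + 1050*I*sqrt(13)) = -2094 - I*sqrt(13)*(-450 + 1050*I*sqrt(13))/13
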